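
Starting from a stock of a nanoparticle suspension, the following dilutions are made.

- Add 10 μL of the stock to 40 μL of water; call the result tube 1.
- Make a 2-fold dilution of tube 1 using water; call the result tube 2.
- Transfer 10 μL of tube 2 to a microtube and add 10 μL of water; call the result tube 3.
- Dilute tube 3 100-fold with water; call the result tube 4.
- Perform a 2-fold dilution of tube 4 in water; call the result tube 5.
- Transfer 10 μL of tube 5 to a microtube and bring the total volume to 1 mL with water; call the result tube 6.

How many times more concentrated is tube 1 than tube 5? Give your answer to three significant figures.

800

Step 1: 10 μL + 40 μL = 50 μL total → factor 50/10 = 5
Step 2: 2-fold → factor 2
Step 3: 10 μL + 10 μL = 20 μL total → factor 20/10 = 2
Step 4: 100-fold → factor 100
Step 5: 2-fold → factor 2
Dilution factor to tube 1 = 5; to tube 5 = 4000
[tube 1]/[tube 5] = (factor to tube 5)/(factor to tube 1) = 4000/5 = 800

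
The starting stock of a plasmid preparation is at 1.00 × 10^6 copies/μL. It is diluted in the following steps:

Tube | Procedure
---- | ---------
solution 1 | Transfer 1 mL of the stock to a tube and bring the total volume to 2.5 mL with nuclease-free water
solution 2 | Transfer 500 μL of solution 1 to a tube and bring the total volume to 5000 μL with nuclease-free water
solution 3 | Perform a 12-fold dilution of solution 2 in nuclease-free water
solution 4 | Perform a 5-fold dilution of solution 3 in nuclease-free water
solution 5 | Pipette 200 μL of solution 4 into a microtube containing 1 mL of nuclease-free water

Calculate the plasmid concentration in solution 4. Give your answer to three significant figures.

667 copies/μL

Step 1: 1 mL brought to 2.5 mL → factor 2.5/1 = 2.5
Step 2: 500 μL brought to 5000 μL → factor 5000/500 = 10
Step 3: 12-fold → factor 12
Step 4: 5-fold → factor 5
Dilution factor through solution 4 = 2.5 × 10 × 12 × 5 = 1500
[solution 4] = 1.00 × 10^6 copies/μL / 1500 = 667 copies/μL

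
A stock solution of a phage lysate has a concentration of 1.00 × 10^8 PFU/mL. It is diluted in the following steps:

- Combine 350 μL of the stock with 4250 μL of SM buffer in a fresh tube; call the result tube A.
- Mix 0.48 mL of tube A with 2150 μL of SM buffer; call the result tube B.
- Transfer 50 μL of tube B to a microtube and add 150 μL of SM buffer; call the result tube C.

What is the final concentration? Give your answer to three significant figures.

3.47 × 10^5 PFU/mL

Step 1: 350 μL + 4250 μL = 4600 μL total → factor 4600/350 = 13.143
Step 2: 0.48 mL + 2150 μL = 2.63 mL total → factor 2.63/0.48 = 5.4792
Step 3: 50 μL + 150 μL = 200 μL total → factor 200/50 = 4
Overall dilution factor = 13.143 × 5.4792 × 4 = 288.05
Final = 1.00 × 10^8 PFU/mL / 288.05 = 3.47 × 10^5 PFU/mL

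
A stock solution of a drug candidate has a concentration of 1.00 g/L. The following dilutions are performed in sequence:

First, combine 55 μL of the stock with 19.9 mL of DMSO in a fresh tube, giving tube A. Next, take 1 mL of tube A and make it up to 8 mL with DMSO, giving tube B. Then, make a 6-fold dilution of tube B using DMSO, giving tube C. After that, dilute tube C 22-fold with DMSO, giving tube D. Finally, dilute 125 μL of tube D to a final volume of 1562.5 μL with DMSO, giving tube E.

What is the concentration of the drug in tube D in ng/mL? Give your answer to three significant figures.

Step 1: 55 μL + 19.9 mL = 19955 μL total → factor 19955/55 = 362.82
Step 2: 1 mL brought to 8 mL → factor 8/1 = 8
Step 3: 6-fold → factor 6
Step 4: 22-fold → factor 22
Dilution factor through tube D = 362.82 × 8 × 6 × 22 = 3.8314 × 10^5
[tube D] = 1.00 g/L / 3.8314 × 10^5 = 2.610 × 10^-6 g/L = 2.61 ng/mL

2.61 ng/mL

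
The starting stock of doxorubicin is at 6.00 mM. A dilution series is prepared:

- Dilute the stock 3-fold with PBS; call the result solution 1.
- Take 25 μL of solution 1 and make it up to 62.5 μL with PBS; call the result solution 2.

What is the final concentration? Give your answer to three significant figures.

0.800 mM

Step 1: 3-fold → factor 3
Step 2: 25 μL brought to 62.5 μL → factor 62.5/25 = 2.5
Overall dilution factor = 3 × 2.5 = 7.5
Final = 6.00 mM / 7.5 = 0.800 mM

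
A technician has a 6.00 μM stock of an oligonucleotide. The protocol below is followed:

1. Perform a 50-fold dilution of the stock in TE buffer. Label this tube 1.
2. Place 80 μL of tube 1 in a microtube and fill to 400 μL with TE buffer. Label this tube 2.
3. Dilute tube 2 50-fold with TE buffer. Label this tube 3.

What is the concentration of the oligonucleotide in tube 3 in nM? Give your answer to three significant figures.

0.480 nM

Step 1: 50-fold → factor 50
Step 2: 80 μL brought to 400 μL → factor 400/80 = 5
Step 3: 50-fold → factor 50
Overall dilution factor = 50 × 5 × 50 = 12500
Final = 6.00 μM / 12500 = 0.0004800 μM = 0.480 nM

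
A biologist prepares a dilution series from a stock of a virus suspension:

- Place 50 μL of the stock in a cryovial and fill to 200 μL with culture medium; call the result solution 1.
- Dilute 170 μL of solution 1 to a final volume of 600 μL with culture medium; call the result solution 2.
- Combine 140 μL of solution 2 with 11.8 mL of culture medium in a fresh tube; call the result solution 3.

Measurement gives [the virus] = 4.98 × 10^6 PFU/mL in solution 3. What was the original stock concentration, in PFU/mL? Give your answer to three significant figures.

6.00 × 10^9 PFU/mL

Step 1: 50 μL brought to 200 μL → factor 200/50 = 4
Step 2: 170 μL brought to 600 μL → factor 600/170 = 3.5294
Step 3: 140 μL + 11.8 mL = 11940 μL total → factor 11940/140 = 85.286
Overall dilution factor = 4 × 3.5294 × 85.286 = 1204
Stock = 4.98 × 10^6 PFU/mL × 1204 = 6.00 × 10^9 PFU/mL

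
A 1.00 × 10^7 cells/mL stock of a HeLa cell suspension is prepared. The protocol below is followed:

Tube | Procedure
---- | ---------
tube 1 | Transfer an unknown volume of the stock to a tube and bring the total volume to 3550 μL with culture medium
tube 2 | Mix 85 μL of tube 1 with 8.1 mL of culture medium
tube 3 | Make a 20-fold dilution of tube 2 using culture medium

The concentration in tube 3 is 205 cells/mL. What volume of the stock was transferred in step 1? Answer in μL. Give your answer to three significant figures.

140 μL

Step 1: v brought to 3550 μL → factor = 3550 μL/v
Step 2: 85 μL + 8.1 mL = 8185 μL total → factor 8185/85 = 96.294
Step 3: 20-fold → factor 20
Product of known-step factors = 1925.9
Overall factor = 1.00 × 10^7 cells/mL / (205 cells/mL) = 48780
Step-1 factor = 48780 / 1925.9 = 25.329
v = 3550 μL / 25.329 = 140 μL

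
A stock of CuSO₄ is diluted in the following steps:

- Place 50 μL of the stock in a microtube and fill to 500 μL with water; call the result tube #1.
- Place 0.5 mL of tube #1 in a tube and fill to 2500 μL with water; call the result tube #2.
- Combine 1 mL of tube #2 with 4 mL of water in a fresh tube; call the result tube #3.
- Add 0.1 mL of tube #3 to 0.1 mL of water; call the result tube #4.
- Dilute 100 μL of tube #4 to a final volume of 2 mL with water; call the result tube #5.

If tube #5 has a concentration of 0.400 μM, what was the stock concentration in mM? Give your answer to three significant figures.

Step 1: 50 μL brought to 500 μL → factor 500/50 = 10
Step 2: 0.5 mL brought to 2500 μL → factor 2.5/0.5 = 5
Step 3: 1 mL + 4 mL = 5 mL total → factor 5/1 = 5
Step 4: 0.1 mL + 0.1 mL = 0.2 mL total → factor 0.2/0.1 = 2
Step 5: 100 μL brought to 2 mL → factor 2000/100 = 20
Overall dilution factor = 10 × 5 × 5 × 2 × 20 = 10000
Stock = 0.400 μM × 10000 = 4000 μM = 4.00 mM

4.00 mM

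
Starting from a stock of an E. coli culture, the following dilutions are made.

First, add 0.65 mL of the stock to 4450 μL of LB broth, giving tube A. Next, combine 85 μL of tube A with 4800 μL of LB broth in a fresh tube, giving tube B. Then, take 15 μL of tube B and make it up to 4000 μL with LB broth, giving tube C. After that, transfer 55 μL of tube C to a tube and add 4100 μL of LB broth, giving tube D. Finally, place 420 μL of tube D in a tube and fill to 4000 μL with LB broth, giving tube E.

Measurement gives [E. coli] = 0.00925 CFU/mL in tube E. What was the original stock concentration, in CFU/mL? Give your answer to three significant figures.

Step 1: 0.65 mL + 4450 μL = 5.1 mL total → factor 5.1/0.65 = 7.8462
Step 2: 85 μL + 4800 μL = 4885 μL total → factor 4885/85 = 57.471
Step 3: 15 μL brought to 4000 μL → factor 4000/15 = 266.67
Step 4: 55 μL + 4100 μL = 4155 μL total → factor 4155/55 = 75.545
Step 5: 420 μL brought to 4000 μL → factor 4000/420 = 9.5238
Overall dilution factor = 7.8462 × 57.471 × 266.67 × 75.545 × 9.5238 = 8.6515 × 10^7
Stock = 0.00925 CFU/mL × 8.6515 × 10^7 = 8.00 × 10^5 CFU/mL

8.00 × 10^5 CFU/mL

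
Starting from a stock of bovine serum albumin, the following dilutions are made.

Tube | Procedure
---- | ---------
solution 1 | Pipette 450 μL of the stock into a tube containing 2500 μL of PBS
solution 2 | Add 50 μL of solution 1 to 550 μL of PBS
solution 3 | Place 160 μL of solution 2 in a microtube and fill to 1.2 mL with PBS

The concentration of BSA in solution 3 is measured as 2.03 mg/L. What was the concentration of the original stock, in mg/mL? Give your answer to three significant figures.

Step 1: 450 μL + 2500 μL = 2950 μL total → factor 2950/450 = 6.5556
Step 2: 50 μL + 550 μL = 600 μL total → factor 600/50 = 12
Step 3: 160 μL brought to 1.2 mL → factor 1200/160 = 7.5
Overall dilution factor = 6.5556 × 12 × 7.5 = 590
Stock = 2.03 mg/L × 590 = 1198 mg/L = 1.20 mg/mL

1.20 mg/mL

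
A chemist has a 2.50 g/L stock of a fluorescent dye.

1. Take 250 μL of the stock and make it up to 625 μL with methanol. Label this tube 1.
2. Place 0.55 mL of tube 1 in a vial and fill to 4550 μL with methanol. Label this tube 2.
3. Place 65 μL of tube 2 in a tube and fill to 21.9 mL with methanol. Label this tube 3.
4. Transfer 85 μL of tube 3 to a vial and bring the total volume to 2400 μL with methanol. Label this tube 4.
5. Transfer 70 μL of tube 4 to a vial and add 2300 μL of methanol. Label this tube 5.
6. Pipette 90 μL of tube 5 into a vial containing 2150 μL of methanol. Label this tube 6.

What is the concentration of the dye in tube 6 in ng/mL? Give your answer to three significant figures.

Step 1: 250 μL brought to 625 μL → factor 625/250 = 2.5
Step 2: 0.55 mL brought to 4550 μL → factor 4.55/0.55 = 8.2727
Step 3: 65 μL brought to 21.9 mL → factor 21900/65 = 336.92
Step 4: 85 μL brought to 2400 μL → factor 2400/85 = 28.235
Step 5: 70 μL + 2300 μL = 2370 μL total → factor 2370/70 = 33.857
Step 6: 90 μL + 2150 μL = 2240 μL total → factor 2240/90 = 24.889
Overall dilution factor = 2.5 × 8.2727 × 336.92 × 28.235 × 33.857 × 24.889 = 1.6579 × 10^8
Final = 2.50 g/L / 1.6579 × 10^8 = 1.508 × 10^-8 g/L = 0.0151 ng/mL

0.0151 ng/mL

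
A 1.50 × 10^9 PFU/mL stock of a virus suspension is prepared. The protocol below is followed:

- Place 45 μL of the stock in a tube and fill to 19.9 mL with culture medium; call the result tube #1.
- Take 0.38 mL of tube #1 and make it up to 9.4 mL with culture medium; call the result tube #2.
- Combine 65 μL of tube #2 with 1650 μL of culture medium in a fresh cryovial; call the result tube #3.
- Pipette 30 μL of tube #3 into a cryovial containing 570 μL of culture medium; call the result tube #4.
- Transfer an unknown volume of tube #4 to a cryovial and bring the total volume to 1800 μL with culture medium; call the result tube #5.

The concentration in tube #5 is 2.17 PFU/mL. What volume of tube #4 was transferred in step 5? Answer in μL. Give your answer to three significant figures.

Step 1: 45 μL brought to 19.9 mL → factor 19900/45 = 442.22
Step 2: 0.38 mL brought to 9.4 mL → factor 9.4/0.38 = 24.737
Step 3: 65 μL + 1650 μL = 1715 μL total → factor 1715/65 = 26.385
Step 4: 30 μL + 570 μL = 600 μL total → factor 600/30 = 20
Step 5: v brought to 1800 μL → factor = 1800 μL/v
Product of known-step factors = 5.7725 × 10^6
Overall factor = 1.50 × 10^9 PFU/mL / (2.17 PFU/mL) = 6.9124 × 10^8
Step-5 factor = 6.9124 × 10^8 / 5.7725 × 10^6 = 119.75
v = 1800 μL / 119.75 = 15.0 μL

15.0 μL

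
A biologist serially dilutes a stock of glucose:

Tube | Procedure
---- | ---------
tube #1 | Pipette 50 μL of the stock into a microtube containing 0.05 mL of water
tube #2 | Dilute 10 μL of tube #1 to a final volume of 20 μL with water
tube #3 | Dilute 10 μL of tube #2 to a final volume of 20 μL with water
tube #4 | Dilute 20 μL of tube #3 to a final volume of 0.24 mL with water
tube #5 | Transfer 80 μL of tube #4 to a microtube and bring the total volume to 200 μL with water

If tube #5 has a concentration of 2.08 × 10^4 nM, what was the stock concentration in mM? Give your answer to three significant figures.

Step 1: 50 μL + 0.05 mL = 100 μL total → factor 100/50 = 2
Step 2: 10 μL brought to 20 μL → factor 20/10 = 2
Step 3: 10 μL brought to 20 μL → factor 20/10 = 2
Step 4: 20 μL brought to 0.24 mL → factor 240/20 = 12
Step 5: 80 μL brought to 200 μL → factor 200/80 = 2.5
Overall dilution factor = 2 × 2 × 2 × 12 × 2.5 = 240
Stock = 2.08 × 10^4 nM × 240 = 4.992 × 10^6 nM = 4.99 mM

4.99 mM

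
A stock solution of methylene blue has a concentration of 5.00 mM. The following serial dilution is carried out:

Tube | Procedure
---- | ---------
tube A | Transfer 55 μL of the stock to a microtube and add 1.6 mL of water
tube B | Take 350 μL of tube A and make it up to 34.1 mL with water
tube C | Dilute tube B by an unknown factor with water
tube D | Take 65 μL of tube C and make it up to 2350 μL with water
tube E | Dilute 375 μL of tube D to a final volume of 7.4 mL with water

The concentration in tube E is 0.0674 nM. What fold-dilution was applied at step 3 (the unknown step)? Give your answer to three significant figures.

35.5-fold

Step 1: 55 μL + 1.6 mL = 1655 μL total → factor 1655/55 = 30.091
Step 2: 350 μL brought to 34.1 mL → factor 34100/350 = 97.429
Step 3: unknown factor x
Step 4: 65 μL brought to 2350 μL → factor 2350/65 = 36.154
Step 5: 375 μL brought to 7.4 mL → factor 7400/375 = 19.733
Product of known-step factors = 2.0916 × 10^6
Overall factor = 5.00 mM / (0.0674 nM) = 7.4184 × 10^7
x = 7.4184 × 10^7 / 2.0916 × 10^6 = 35.5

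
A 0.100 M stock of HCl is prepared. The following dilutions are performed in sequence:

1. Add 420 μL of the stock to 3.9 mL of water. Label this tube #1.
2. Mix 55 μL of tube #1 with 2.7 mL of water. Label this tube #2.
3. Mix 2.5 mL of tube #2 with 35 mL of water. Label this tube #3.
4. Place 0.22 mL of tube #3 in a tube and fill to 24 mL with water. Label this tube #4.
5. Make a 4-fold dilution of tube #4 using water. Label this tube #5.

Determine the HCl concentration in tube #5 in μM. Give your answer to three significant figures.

Step 1: 420 μL + 3.9 mL = 4320 μL total → factor 4320/420 = 10.286
Step 2: 55 μL + 2.7 mL = 2755 μL total → factor 2755/55 = 50.091
Step 3: 2.5 mL + 35 mL = 37.5 mL total → factor 37.5/2.5 = 15
Step 4: 0.22 mL brought to 24 mL → factor 24/0.22 = 109.09
Step 5: 4-fold → factor 4
Overall dilution factor = 10.286 × 50.091 × 15 × 109.09 × 4 = 3.3724 × 10^6
Final = 0.100 M / 3.3724 × 10^6 = 2.965 × 10^-8 M = 0.0297 μM

0.0297 μM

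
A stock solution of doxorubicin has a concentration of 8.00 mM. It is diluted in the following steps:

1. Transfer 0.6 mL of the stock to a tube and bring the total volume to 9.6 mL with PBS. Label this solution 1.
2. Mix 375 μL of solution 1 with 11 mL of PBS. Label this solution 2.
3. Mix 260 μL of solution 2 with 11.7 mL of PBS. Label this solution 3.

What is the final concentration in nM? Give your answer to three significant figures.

358 nM

Step 1: 0.6 mL brought to 9.6 mL → factor 9.6/0.6 = 16
Step 2: 375 μL + 11 mL = 11375 μL total → factor 11375/375 = 30.333
Step 3: 260 μL + 11.7 mL = 11960 μL total → factor 11960/260 = 46
Overall dilution factor = 16 × 30.333 × 46 = 22325
Final = 8.00 mM / 22325 = 0.0003583 mM = 358 nM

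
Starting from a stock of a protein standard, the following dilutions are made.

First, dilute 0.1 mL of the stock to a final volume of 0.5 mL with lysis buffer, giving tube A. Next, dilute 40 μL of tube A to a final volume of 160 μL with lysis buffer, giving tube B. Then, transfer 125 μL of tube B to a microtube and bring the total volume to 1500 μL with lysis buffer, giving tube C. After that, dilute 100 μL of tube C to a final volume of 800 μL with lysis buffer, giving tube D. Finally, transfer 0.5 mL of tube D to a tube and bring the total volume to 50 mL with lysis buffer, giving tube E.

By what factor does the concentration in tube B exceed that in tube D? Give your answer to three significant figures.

96.0

Step 1: 0.1 mL brought to 0.5 mL → factor 0.5/0.1 = 5
Step 2: 40 μL brought to 160 μL → factor 160/40 = 4
Step 3: 125 μL brought to 1500 μL → factor 1500/125 = 12
Step 4: 100 μL brought to 800 μL → factor 800/100 = 8
Dilution factor to tube B = 20; to tube D = 1920
[tube B]/[tube D] = (factor to tube D)/(factor to tube B) = 1920/20 = 96.0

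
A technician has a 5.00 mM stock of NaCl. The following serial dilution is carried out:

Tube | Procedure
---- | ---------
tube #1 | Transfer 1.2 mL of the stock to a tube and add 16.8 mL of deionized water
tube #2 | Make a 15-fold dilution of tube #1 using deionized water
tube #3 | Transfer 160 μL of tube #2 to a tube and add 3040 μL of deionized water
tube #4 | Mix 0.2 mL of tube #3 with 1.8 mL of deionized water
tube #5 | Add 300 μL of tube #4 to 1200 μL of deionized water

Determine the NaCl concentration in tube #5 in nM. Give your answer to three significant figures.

22.2 nM

Step 1: 1.2 mL + 16.8 mL = 18 mL total → factor 18/1.2 = 15
Step 2: 15-fold → factor 15
Step 3: 160 μL + 3040 μL = 3200 μL total → factor 3200/160 = 20
Step 4: 0.2 mL + 1.8 mL = 2 mL total → factor 2/0.2 = 10
Step 5: 300 μL + 1200 μL = 1500 μL total → factor 1500/300 = 5
Overall dilution factor = 15 × 15 × 20 × 10 × 5 = 2.25 × 10^5
Final = 5.00 mM / 2.25 × 10^5 = 2.222 × 10^-5 mM = 22.2 nM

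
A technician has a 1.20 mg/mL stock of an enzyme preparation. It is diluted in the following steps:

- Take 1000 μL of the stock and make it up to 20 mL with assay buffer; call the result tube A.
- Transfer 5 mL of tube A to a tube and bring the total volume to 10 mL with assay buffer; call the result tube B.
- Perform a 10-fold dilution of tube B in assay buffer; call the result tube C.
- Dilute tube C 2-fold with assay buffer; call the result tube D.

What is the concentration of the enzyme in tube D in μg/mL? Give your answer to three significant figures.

1.50 μg/mL

Step 1: 1000 μL brought to 20 mL → factor 20000/1000 = 20
Step 2: 5 mL brought to 10 mL → factor 10/5 = 2
Step 3: 10-fold → factor 10
Step 4: 2-fold → factor 2
Overall dilution factor = 20 × 2 × 10 × 2 = 800
Final = 1.20 mg/mL / 800 = 0.001500 mg/mL = 1.50 μg/mL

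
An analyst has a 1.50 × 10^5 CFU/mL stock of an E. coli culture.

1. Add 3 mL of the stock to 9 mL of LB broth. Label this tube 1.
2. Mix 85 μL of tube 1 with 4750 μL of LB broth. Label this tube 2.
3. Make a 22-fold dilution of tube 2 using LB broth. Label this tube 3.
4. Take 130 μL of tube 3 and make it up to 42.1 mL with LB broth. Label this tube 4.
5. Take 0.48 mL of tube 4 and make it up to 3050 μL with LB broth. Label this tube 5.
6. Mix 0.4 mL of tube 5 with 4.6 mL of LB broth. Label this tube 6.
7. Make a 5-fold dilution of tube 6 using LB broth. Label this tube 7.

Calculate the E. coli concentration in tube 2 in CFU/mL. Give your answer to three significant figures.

659 CFU/mL

Step 1: 3 mL + 9 mL = 12 mL total → factor 12/3 = 4
Step 2: 85 μL + 4750 μL = 4835 μL total → factor 4835/85 = 56.882
Dilution factor through tube 2 = 4 × 56.882 = 227.53
[tube 2] = 1.50 × 10^5 CFU/mL / 227.53 = 659 CFU/mL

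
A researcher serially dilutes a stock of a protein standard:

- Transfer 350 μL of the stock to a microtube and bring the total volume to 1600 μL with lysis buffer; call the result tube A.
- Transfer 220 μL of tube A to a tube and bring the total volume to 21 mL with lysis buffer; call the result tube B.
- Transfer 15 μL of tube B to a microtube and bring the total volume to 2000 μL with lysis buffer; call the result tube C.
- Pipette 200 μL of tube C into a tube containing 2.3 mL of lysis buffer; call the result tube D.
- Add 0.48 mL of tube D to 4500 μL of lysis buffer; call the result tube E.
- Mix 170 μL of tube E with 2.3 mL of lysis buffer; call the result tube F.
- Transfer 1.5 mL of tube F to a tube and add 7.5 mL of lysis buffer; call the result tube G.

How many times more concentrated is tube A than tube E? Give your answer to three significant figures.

1.65 × 10^6

Step 1: 350 μL brought to 1600 μL → factor 1600/350 = 4.5714
Step 2: 220 μL brought to 21 mL → factor 21000/220 = 95.455
Step 3: 15 μL brought to 2000 μL → factor 2000/15 = 133.33
Step 4: 200 μL + 2.3 mL = 2500 μL total → factor 2500/200 = 12.5
Step 5: 0.48 mL + 4500 μL = 4.98 mL total → factor 4.98/0.48 = 10.375
Dilution factor to tube A = 4.5714; to tube E = 7.5455 × 10^6
[tube A]/[tube E] = (factor to tube E)/(factor to tube A) = 7.5455 × 10^6/4.5714 = 1.65 × 10^6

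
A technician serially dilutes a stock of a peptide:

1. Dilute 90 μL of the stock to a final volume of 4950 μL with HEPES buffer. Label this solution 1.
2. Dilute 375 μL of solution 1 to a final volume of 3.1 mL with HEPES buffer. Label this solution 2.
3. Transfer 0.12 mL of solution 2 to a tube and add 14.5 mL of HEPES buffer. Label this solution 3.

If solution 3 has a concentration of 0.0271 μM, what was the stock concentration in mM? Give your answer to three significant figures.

1.50 mM

Step 1: 90 μL brought to 4950 μL → factor 4950/90 = 55
Step 2: 375 μL brought to 3.1 mL → factor 3100/375 = 8.2667
Step 3: 0.12 mL + 14.5 mL = 14.62 mL total → factor 14.62/0.12 = 121.83
Overall dilution factor = 55 × 8.2667 × 121.83 = 55394
Stock = 0.0271 μM × 55394 = 1501 μM = 1.50 mM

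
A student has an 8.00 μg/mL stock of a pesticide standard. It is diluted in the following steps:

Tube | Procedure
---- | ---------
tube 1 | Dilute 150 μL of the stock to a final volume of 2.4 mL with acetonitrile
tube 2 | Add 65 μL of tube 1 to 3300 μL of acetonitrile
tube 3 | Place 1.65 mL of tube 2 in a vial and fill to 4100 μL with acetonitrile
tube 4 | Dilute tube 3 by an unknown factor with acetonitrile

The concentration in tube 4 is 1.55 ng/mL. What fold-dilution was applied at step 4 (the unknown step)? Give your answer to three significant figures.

Step 1: 150 μL brought to 2.4 mL → factor 2400/150 = 16
Step 2: 65 μL + 3300 μL = 3365 μL total → factor 3365/65 = 51.769
Step 3: 1.65 mL brought to 4100 μL → factor 4.1/1.65 = 2.4848
Step 4: unknown factor x
Product of known-step factors = 2058.2
Overall factor = 8.00 μg/mL / (1.55 ng/mL) = 5161.3
x = 5161.3 / 2058.2 = 2.51

2.51-fold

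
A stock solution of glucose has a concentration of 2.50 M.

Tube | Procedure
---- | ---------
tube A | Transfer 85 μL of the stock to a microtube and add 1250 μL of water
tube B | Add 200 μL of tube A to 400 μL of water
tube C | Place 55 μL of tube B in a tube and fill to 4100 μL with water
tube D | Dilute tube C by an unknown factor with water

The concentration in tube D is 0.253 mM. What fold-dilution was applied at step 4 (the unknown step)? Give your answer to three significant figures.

2.81-fold

Step 1: 85 μL + 1250 μL = 1335 μL total → factor 1335/85 = 15.706
Step 2: 200 μL + 400 μL = 600 μL total → factor 600/200 = 3
Step 3: 55 μL brought to 4100 μL → factor 4100/55 = 74.545
Step 4: unknown factor x
Product of known-step factors = 3512.4
Overall factor = 2.50 M / (0.253 mM) = 9881.4
x = 9881.4 / 3512.4 = 2.81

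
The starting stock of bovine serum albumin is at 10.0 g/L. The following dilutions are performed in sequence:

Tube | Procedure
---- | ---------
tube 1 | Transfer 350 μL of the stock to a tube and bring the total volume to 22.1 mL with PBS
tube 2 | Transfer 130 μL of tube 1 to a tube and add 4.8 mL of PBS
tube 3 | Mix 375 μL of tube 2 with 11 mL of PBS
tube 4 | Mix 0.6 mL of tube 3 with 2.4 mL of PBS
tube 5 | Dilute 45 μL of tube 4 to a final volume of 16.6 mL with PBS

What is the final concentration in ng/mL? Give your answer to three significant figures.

Step 1: 350 μL brought to 22.1 mL → factor 22100/350 = 63.143
Step 2: 130 μL + 4.8 mL = 4930 μL total → factor 4930/130 = 37.923
Step 3: 375 μL + 11 mL = 11375 μL total → factor 11375/375 = 30.333
Step 4: 0.6 mL + 2.4 mL = 3 mL total → factor 3/0.6 = 5
Step 5: 45 μL brought to 16.6 mL → factor 16600/45 = 368.89
Overall dilution factor = 63.143 × 37.923 × 30.333 × 5 × 368.89 = 1.3397 × 10^8
Final = 10.0 g/L / 1.3397 × 10^8 = 7.464 × 10^-8 g/L = 0.0746 ng/mL

0.0746 ng/mL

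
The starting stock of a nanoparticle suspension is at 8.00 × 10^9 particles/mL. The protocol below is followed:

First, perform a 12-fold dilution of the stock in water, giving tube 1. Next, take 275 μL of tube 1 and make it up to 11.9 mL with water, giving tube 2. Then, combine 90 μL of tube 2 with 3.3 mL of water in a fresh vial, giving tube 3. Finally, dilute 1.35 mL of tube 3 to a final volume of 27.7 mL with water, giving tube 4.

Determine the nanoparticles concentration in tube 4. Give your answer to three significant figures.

1.99 × 10^4 particles/mL

Step 1: 12-fold → factor 12
Step 2: 275 μL brought to 11.9 mL → factor 11900/275 = 43.273
Step 3: 90 μL + 3.3 mL = 3390 μL total → factor 3390/90 = 37.667
Step 4: 1.35 mL brought to 27.7 mL → factor 27.7/1.35 = 20.519
Overall dilution factor = 12 × 43.273 × 37.667 × 20.519 = 4.0133 × 10^5
Final = 8.00 × 10^9 particles/mL / 4.0133 × 10^5 = 1.99 × 10^4 particles/mL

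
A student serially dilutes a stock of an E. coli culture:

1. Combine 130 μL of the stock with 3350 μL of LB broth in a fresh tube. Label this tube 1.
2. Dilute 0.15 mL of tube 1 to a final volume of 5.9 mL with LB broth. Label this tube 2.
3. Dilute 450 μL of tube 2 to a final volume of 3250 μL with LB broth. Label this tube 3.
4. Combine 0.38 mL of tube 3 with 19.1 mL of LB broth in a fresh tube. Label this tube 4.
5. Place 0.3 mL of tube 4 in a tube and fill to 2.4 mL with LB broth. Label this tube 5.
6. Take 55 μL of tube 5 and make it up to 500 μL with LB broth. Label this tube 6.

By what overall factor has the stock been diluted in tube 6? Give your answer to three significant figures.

Step 1: 130 μL + 3350 μL = 3480 μL total → factor 3480/130 = 26.769
Step 2: 0.15 mL brought to 5.9 mL → factor 5.9/0.15 = 39.333
Step 3: 450 μL brought to 3250 μL → factor 3250/450 = 7.2222
Step 4: 0.38 mL + 19.1 mL = 19.48 mL total → factor 19.48/0.38 = 51.263
Step 5: 0.3 mL brought to 2.4 mL → factor 2.4/0.3 = 8
Step 6: 55 μL brought to 500 μL → factor 500/55 = 9.0909
Overall dilution factor = 26.769 × 39.333 × 7.2222 × 51.263 × 8 × 9.0909 = 2.8351 × 10^7

2.84 × 10^7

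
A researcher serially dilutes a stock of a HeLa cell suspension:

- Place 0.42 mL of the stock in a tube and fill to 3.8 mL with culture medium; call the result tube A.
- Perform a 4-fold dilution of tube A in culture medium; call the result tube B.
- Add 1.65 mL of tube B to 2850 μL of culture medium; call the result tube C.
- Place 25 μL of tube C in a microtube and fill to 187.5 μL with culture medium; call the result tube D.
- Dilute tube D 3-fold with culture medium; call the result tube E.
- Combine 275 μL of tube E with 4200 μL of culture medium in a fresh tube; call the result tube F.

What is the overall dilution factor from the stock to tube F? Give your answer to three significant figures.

3.61 × 10^4

Step 1: 0.42 mL brought to 3.8 mL → factor 3.8/0.42 = 9.0476
Step 2: 4-fold → factor 4
Step 3: 1.65 mL + 2850 μL = 4.5 mL total → factor 4.5/1.65 = 2.7273
Step 4: 25 μL brought to 187.5 μL → factor 187.5/25 = 7.5
Step 5: 3-fold → factor 3
Step 6: 275 μL + 4200 μL = 4475 μL total → factor 4475/275 = 16.273
Overall dilution factor = 9.0476 × 4 × 2.7273 × 7.5 × 3 × 16.273 = 36138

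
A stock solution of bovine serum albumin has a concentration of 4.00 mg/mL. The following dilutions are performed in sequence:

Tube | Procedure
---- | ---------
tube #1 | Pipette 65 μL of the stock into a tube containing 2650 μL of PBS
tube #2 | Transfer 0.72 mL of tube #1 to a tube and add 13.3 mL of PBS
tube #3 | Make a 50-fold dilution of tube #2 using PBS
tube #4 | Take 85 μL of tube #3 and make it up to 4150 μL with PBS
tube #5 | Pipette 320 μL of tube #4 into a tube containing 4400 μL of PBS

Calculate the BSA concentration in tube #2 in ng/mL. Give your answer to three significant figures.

4.92 × 10^3 ng/mL

Step 1: 65 μL + 2650 μL = 2715 μL total → factor 2715/65 = 41.769
Step 2: 0.72 mL + 13.3 mL = 14.02 mL total → factor 14.02/0.72 = 19.472
Dilution factor through tube #2 = 41.769 × 19.472 = 813.34
[tube #2] = 4.00 mg/mL / 813.34 = 0.004918 mg/mL = 4.92 × 10^3 ng/mL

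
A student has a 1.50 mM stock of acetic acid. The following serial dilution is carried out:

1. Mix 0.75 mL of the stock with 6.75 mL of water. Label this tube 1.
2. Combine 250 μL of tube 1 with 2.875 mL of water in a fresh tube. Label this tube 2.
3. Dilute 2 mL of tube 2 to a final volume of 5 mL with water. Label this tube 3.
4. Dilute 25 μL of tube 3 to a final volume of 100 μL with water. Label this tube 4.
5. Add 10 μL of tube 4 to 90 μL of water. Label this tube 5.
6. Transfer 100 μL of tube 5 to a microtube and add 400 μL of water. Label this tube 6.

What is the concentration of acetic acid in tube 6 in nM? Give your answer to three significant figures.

Step 1: 0.75 mL + 6.75 mL = 7.5 mL total → factor 7.5/0.75 = 10
Step 2: 250 μL + 2.875 mL = 3125 μL total → factor 3125/250 = 12.5
Step 3: 2 mL brought to 5 mL → factor 5/2 = 2.5
Step 4: 25 μL brought to 100 μL → factor 100/25 = 4
Step 5: 10 μL + 90 μL = 100 μL total → factor 100/10 = 10
Step 6: 100 μL + 400 μL = 500 μL total → factor 500/100 = 5
Overall dilution factor = 10 × 12.5 × 2.5 × 4 × 10 × 5 = 62500
Final = 1.50 mM / 62500 = 2.400 × 10^-5 mM = 24.0 nM

24.0 nM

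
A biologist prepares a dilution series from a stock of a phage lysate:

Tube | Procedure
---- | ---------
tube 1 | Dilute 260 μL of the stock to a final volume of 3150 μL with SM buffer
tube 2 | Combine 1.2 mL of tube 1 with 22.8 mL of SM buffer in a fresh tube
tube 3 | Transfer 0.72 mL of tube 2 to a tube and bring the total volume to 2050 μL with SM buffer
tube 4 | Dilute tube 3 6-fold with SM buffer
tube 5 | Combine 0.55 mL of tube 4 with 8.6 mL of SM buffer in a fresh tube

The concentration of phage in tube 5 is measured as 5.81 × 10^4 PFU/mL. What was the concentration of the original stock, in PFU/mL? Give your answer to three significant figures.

Step 1: 260 μL brought to 3150 μL → factor 3150/260 = 12.115
Step 2: 1.2 mL + 22.8 mL = 24 mL total → factor 24/1.2 = 20
Step 3: 0.72 mL brought to 2050 μL → factor 2.05/0.72 = 2.8472
Step 4: 6-fold → factor 6
Step 5: 0.55 mL + 8.6 mL = 9.15 mL total → factor 9.15/0.55 = 16.636
Overall dilution factor = 12.115 × 20 × 2.8472 × 6 × 16.636 = 68865
Stock = 5.81 × 10^4 PFU/mL × 68865 = 4.00 × 10^9 PFU/mL

4.00 × 10^9 PFU/mL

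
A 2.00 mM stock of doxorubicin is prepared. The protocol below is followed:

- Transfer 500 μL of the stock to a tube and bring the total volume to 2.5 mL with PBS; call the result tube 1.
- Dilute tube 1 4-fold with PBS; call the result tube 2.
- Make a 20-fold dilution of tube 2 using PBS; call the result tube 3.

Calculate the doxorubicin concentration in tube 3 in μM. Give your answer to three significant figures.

5.00 μM

Step 1: 500 μL brought to 2.5 mL → factor 2500/500 = 5
Step 2: 4-fold → factor 4
Step 3: 20-fold → factor 20
Dilution factor through tube 3 = 5 × 4 × 20 = 400
[tube 3] = 2.00 mM / 400 = 0.005000 mM = 5.00 μM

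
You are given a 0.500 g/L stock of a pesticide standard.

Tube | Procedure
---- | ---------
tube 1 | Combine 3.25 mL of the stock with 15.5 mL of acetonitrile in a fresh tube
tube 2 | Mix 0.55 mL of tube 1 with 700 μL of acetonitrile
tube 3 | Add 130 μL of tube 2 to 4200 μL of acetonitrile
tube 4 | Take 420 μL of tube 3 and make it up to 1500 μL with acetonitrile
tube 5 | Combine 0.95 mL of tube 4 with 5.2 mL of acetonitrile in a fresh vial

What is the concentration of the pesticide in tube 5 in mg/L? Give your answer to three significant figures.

0.0495 mg/L

Step 1: 3.25 mL + 15.5 mL = 18.75 mL total → factor 18.75/3.25 = 5.7692
Step 2: 0.55 mL + 700 μL = 1.25 mL total → factor 1.25/0.55 = 2.2727
Step 3: 130 μL + 4200 μL = 4330 μL total → factor 4330/130 = 33.308
Step 4: 420 μL brought to 1500 μL → factor 1500/420 = 3.5714
Step 5: 0.95 mL + 5.2 mL = 6.15 mL total → factor 6.15/0.95 = 6.4737
Overall dilution factor = 5.7692 × 2.2727 × 33.308 × 3.5714 × 6.4737 = 10097
Final = 0.500 g/L / 10097 = 4.952 × 10^-5 g/L = 0.0495 mg/L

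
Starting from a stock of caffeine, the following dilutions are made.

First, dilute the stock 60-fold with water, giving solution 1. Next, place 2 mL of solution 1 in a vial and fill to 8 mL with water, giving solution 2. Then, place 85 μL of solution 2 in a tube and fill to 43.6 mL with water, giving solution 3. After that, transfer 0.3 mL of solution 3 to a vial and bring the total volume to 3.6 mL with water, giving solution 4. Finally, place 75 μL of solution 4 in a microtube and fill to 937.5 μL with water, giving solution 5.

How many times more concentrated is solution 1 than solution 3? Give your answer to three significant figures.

2.05 × 10^3

Step 1: 60-fold → factor 60
Step 2: 2 mL brought to 8 mL → factor 8/2 = 4
Step 3: 85 μL brought to 43.6 mL → factor 43600/85 = 512.94
Dilution factor to solution 1 = 60; to solution 3 = 1.2311 × 10^5
[solution 1]/[solution 3] = (factor to solution 3)/(factor to solution 1) = 1.2311 × 10^5/60 = 2.05 × 10^3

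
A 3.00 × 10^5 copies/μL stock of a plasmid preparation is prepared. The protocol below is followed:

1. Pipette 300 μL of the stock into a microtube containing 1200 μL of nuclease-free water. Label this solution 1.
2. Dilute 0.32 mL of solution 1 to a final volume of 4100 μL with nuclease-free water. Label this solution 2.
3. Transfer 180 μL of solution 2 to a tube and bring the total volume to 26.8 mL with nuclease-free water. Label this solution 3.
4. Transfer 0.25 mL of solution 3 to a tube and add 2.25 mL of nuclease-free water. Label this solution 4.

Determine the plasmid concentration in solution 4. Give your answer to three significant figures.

3.15 copies/μL

Step 1: 300 μL + 1200 μL = 1500 μL total → factor 1500/300 = 5
Step 2: 0.32 mL brought to 4100 μL → factor 4.1/0.32 = 12.812
Step 3: 180 μL brought to 26.8 mL → factor 26800/180 = 148.89
Step 4: 0.25 mL + 2.25 mL = 2.5 mL total → factor 2.5/0.25 = 10
Overall dilution factor = 5 × 12.812 × 148.89 × 10 = 95382
Final = 3.00 × 10^5 copies/μL / 95382 = 3.15 copies/μL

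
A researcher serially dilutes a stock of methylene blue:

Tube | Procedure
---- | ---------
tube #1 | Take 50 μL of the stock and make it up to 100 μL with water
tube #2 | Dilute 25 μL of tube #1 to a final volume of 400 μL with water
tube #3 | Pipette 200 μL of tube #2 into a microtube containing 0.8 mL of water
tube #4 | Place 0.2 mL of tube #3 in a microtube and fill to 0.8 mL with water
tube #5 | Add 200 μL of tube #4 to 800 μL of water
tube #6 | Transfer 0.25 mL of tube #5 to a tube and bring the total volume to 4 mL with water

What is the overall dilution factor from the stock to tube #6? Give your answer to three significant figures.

Step 1: 50 μL brought to 100 μL → factor 100/50 = 2
Step 2: 25 μL brought to 400 μL → factor 400/25 = 16
Step 3: 200 μL + 0.8 mL = 1000 μL total → factor 1000/200 = 5
Step 4: 0.2 mL brought to 0.8 mL → factor 0.8/0.2 = 4
Step 5: 200 μL + 800 μL = 1000 μL total → factor 1000/200 = 5
Step 6: 0.25 mL brought to 4 mL → factor 4/0.25 = 16
Overall dilution factor = 2 × 16 × 5 × 4 × 5 × 16 = 51200

5.12 × 10^4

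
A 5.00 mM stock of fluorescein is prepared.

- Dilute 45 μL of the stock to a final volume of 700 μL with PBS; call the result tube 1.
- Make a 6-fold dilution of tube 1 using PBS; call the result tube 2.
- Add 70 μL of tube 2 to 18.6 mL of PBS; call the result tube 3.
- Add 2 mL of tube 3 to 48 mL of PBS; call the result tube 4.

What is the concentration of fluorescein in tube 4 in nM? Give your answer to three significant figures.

Step 1: 45 μL brought to 700 μL → factor 700/45 = 15.556
Step 2: 6-fold → factor 6
Step 3: 70 μL + 18.6 mL = 18670 μL total → factor 18670/70 = 266.71
Step 4: 2 mL + 48 mL = 50 mL total → factor 50/2 = 25
Overall dilution factor = 15.556 × 6 × 266.71 × 25 = 6.2233 × 10^5
Final = 5.00 mM / 6.2233 × 10^5 = 8.034 × 10^-6 mM = 8.03 nM

8.03 nM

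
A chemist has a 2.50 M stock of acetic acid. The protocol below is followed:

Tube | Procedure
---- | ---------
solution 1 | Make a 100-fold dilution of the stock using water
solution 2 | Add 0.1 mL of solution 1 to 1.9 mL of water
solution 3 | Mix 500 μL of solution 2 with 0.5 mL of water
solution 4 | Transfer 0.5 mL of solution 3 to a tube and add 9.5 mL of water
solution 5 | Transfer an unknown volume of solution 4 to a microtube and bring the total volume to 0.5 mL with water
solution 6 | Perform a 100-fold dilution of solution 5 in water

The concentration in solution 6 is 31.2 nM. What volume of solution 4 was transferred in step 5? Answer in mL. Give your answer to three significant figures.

0.0499 mL

Step 1: 100-fold → factor 100
Step 2: 0.1 mL + 1.9 mL = 2 mL total → factor 2/0.1 = 20
Step 3: 500 μL + 0.5 mL = 1000 μL total → factor 1000/500 = 2
Step 4: 0.5 mL + 9.5 mL = 10 mL total → factor 10/0.5 = 20
Step 5: v brought to 0.5 mL → factor = 0.5 mL/v
Step 6: 100-fold → factor 100
Product of known-step factors = 8 × 10^6
Overall factor = 2.50 M / (31.2 nM) = 8.0128 × 10^7
Step-5 factor = 8.0128 × 10^7 / 8 × 10^6 = 10.016
v = 0.5 mL / 10.016 = 0.0499 mL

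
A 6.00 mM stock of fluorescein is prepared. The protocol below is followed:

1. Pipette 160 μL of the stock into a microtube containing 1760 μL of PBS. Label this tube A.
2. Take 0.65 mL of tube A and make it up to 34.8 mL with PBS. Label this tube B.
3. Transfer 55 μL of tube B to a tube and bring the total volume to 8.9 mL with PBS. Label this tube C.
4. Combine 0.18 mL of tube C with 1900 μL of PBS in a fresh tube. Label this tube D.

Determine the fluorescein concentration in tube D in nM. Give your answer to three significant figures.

4.99 nM

Step 1: 160 μL + 1760 μL = 1920 μL total → factor 1920/160 = 12
Step 2: 0.65 mL brought to 34.8 mL → factor 34.8/0.65 = 53.538
Step 3: 55 μL brought to 8.9 mL → factor 8900/55 = 161.82
Step 4: 0.18 mL + 1900 μL = 2.08 mL total → factor 2.08/0.18 = 11.556
Overall dilution factor = 12 × 53.538 × 161.82 × 11.556 = 1.2013 × 10^6
Final = 6.00 mM / 1.2013 × 10^6 = 4.994 × 10^-6 mM = 4.99 nM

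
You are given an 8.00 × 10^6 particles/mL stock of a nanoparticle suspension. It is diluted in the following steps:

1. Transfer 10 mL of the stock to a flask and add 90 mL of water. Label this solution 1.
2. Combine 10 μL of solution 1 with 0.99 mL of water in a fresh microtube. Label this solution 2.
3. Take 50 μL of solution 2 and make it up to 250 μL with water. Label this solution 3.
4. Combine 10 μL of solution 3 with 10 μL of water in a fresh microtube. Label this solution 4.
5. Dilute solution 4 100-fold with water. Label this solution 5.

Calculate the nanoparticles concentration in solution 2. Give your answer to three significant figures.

Step 1: 10 mL + 90 mL = 100 mL total → factor 100/10 = 10
Step 2: 10 μL + 0.99 mL = 1000 μL total → factor 1000/10 = 100
Dilution factor through solution 2 = 10 × 100 = 1000
[solution 2] = 8.00 × 10^6 particles/mL / 1000 = 8.00 × 10^3 particles/mL

8.00 × 10^3 particles/mL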